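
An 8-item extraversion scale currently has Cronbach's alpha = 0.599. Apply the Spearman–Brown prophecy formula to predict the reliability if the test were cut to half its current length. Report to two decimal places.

Length factor m = 1/2
α' = m·α / (1 − (1−m)·α)
   = 1/2 × 0.599 / (1 − (1 − 1/2) × 0.599)
   = 0.2995 / 0.7005 = 0.43

predicted reliability = 0.43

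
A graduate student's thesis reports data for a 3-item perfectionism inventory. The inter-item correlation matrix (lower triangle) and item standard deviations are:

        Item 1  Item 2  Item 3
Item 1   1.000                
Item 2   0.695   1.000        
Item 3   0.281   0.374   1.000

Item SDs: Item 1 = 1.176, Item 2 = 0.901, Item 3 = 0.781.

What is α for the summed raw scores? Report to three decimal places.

α = 0.709

Σσ²ᵢ = 1.176² + 0.901² + 0.781² = 2.8047
Covariances σ_ij = r_ij · s_i · s_j:
  σ(Item 1,Item 2) = 0.695 × 1.176 × 0.901 = 0.7364
  σ(Item 1,Item 3) = 0.281 × 1.176 × 0.781 = 0.2581
  σ(Item 2,Item 3) = 0.374 × 0.901 × 0.781 = 0.2632
σ²_T = Σσ²ᵢ + 2·Σσ_ij = 2.8047 + 2 × 1.2577 = 5.3201
α = (3/2)·(1 − 2.8047/5.3201) = 0.709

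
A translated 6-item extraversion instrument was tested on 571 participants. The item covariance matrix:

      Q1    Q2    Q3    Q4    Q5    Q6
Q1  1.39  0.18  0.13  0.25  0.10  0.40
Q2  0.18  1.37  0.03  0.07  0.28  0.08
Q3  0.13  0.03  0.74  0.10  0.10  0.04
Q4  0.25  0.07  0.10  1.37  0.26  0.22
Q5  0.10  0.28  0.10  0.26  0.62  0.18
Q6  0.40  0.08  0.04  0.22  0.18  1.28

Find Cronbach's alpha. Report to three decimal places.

Cronbach's alpha = 0.500

ΣVar(i) = 1.39 + 1.37 + 0.74 + 1.37 + 0.62 + 1.28 = 6.77
Σ_{i<j} σ_ij = 2.42
Var(T) = 6.77 + 2 × 2.42 = 11.61
α = (k/(k−1))·(1 − ΣVar(i)/Var(T)) = (6/5)·(1 − 6.77/11.61) = 0.500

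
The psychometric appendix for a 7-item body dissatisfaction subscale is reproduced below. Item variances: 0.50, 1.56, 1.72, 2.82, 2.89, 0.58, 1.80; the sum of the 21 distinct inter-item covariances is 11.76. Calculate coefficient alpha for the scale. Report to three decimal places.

ΣVar(i) = 0.50 + 1.56 + 1.72 + 2.82 + 2.89 + 0.58 + 1.80 = 11.87
Sum of distinct covariances = 11.76
Var(T) = ΣVar(i) + 2·Σcov = 11.87 + 2 × 11.76 = 35.39
α = (7/6)·(1 − 11.87/35.39) = 0.775

α = 0.775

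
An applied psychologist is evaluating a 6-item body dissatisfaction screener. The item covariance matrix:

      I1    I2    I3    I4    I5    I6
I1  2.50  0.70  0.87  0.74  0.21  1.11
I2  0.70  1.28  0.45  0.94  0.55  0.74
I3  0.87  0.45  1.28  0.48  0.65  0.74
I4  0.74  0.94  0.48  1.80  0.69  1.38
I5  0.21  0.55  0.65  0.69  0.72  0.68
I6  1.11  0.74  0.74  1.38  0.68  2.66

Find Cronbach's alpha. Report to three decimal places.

Σσᵢ² = 2.50 + 1.28 + 1.28 + 1.80 + 0.72 + 2.66 = 10.24
Sum of the distinct covariances = 10.93
σ²_total = 10.24 + 2 × 10.93 = 32.10
α = (k/(k−1))·(1 − Σσᵢ²/σ²_total) = (6/5)·(1 − 10.24/32.10) = 0.817

α = 0.817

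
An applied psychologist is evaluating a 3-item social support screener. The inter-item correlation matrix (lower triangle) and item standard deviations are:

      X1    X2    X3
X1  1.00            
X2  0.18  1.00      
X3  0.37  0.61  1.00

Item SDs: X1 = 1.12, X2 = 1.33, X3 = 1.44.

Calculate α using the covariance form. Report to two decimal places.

Σσ²ᵢ = 1.12² + 1.33² + 1.44² = 5.0969
Covariances σ_ij = r_ij · s_i · s_j:
  σ(X1,X2) = 0.18 × 1.12 × 1.33 = 0.2681
  σ(X1,X3) = 0.37 × 1.12 × 1.44 = 0.5967
  σ(X2,X3) = 0.61 × 1.33 × 1.44 = 1.1683
σ²_T = Σσ²ᵢ + 2·Σσ_ij = 5.0969 + 2 × 2.0331 = 9.1631
α = (3/2)·(1 − 5.0969/9.1631) = 0.67

α = 0.67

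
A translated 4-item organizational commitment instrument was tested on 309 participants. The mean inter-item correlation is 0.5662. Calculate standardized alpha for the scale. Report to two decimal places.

standardized alpha = 0.84

Standardized α = k·r̄ / (1 + (k−1)·r̄) = 4 × 0.5662 / (1 + 3 × 0.5662)
  = 2.2648 / 2.6986 = 0.84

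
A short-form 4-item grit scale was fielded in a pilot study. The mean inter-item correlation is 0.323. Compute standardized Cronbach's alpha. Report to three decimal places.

α = 0.656

Standardized α = k·r̄ / (1 + (k−1)·r̄) = 4 × 0.323 / (1 + 3 × 0.323)
  = 1.2920 / 1.9690 = 0.656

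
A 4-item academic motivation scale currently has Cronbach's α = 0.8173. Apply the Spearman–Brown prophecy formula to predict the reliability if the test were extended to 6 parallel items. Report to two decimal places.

Length factor m = 6/4 = 1.5000
α' = m·α / (1 + (m−1)·α)
   = 6/4 × 0.8173 / (1 + (6/4 − 1) × 0.8173)
   = 1.2260 / 1.4086 = 0.87

predicted reliability = 0.87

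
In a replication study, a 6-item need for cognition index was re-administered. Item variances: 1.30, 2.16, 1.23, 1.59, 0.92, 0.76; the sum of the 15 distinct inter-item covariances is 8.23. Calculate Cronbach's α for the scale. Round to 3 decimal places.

α = 0.809

Σσᵢ² = 1.30 + 2.16 + 1.23 + 1.59 + 0.92 + 0.76 = 7.96
Sum of distinct covariances = 8.23
total variance = Σσᵢ² + 2·Σcov = 7.96 + 2 × 8.23 = 24.42
α = (6/5)·(1 − 7.96/24.42) = 0.809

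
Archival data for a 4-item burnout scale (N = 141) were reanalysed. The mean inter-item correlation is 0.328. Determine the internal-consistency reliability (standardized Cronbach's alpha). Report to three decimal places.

standardized Cronbach's alpha = 0.661

Standardized α = k·r̄ / (1 + (k−1)·r̄) = 4 × 0.328 / (1 + 3 × 0.328)
  = 1.3120 / 1.9840 = 0.661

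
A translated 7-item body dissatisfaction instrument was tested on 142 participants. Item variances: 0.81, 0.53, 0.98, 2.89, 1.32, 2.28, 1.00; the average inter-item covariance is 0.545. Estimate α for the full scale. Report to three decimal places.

ΣVar(i) = 0.81 + 0.53 + 0.98 + 2.89 + 1.32 + 2.28 + 1.00 = 9.81
Sum of the 21 distinct covariances = 21 × 0.545 = 11.445
σ²_T = ΣVar(i) + 2·Σcov = 9.81 + 2 × 11.445 = 32.700
α = (7/6)·(1 − 9.81/32.700) = 0.817

α = 0.817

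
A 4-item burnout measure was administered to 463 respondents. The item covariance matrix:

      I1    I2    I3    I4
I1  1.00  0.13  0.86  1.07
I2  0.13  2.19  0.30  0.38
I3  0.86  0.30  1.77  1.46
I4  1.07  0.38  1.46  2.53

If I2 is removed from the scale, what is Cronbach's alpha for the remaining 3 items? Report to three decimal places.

Cronbach's alpha = 0.842

Remaining items: I1, I3, I4 (k = 3).
Σσᵢ² = 1.00 + 1.77 + 2.53 = 5.30
Var(T) = 5.30 + 2 × 3.39 = 12.08
α (item deleted) = (3/2)·(1 − 5.30/12.08) = 0.842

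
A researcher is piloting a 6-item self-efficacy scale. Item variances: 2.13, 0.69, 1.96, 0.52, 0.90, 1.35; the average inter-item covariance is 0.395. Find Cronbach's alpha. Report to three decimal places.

Cronbach's alpha = 0.733

Σσ²ᵢ = 2.13 + 0.69 + 1.96 + 0.52 + 0.90 + 1.35 = 7.55
Sum of the 15 distinct covariances = 15 × 0.395 = 5.925
Var(T) = Σσ²ᵢ + 2·Σcov = 7.55 + 2 × 5.925 = 19.400
α = (6/5)·(1 − 7.55/19.400) = 0.733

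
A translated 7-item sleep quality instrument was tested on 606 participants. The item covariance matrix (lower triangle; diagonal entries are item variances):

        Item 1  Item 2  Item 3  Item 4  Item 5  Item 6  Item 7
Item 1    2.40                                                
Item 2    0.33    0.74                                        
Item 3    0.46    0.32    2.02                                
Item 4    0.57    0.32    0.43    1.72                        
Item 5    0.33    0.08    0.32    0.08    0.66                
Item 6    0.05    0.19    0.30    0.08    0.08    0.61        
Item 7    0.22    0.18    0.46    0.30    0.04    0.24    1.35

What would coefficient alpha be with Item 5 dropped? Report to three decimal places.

Remaining items: Item 1, Item 2, Item 3, Item 4, Item 6, Item 7 (k = 6).
Σσᵢ² = 2.40 + 0.74 + 2.02 + 1.72 + 0.61 + 1.35 = 8.84
total variance = 8.84 + 2 × 4.45 = 17.74
α (item deleted) = (6/5)·(1 − 8.84/17.74) = 0.602

coefficient alpha = 0.602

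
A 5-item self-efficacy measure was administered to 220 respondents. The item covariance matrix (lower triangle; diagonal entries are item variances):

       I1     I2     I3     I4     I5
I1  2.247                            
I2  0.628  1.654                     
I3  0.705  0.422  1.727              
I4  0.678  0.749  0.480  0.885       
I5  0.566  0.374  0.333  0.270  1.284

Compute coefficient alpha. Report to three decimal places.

coefficient alpha = 0.715

Σσ²ᵢ = 2.247 + 1.654 + 1.727 + 0.885 + 1.284 = 7.797
Σ_{i<j} σ_ij = 5.205
σ²_total = 7.797 + 2 × 5.205 = 18.207
α = (k/(k−1))·(1 − Σσ²ᵢ/σ²_total) = (5/4)·(1 − 7.797/18.207) = 0.715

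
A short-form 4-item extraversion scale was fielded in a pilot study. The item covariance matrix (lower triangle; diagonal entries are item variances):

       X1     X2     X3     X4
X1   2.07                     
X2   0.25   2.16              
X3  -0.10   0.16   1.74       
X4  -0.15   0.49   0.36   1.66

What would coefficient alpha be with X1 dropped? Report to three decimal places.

α = 0.400

Remaining items: X2, X3, X4 (k = 3).
Σσ²ᵢ = 2.16 + 1.74 + 1.66 = 5.56
total variance = 5.56 + 2 × 1.01 = 7.58
α (item deleted) = (3/2)·(1 − 5.56/7.58) = 0.400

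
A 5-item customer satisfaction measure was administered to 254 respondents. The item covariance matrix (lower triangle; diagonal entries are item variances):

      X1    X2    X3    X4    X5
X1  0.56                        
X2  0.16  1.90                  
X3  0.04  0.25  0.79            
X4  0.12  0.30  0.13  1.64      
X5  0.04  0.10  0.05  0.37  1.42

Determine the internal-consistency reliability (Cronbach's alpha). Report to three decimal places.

Cronbach's alpha = 0.414

ΣVar(i) = 0.56 + 1.90 + 0.79 + 1.64 + 1.42 = 6.31
Sum of the distinct covariances = 1.56
total variance = 6.31 + 2 × 1.56 = 9.43
α = (k/(k−1))·(1 − ΣVar(i)/total variance) = (5/4)·(1 − 6.31/9.43) = 0.414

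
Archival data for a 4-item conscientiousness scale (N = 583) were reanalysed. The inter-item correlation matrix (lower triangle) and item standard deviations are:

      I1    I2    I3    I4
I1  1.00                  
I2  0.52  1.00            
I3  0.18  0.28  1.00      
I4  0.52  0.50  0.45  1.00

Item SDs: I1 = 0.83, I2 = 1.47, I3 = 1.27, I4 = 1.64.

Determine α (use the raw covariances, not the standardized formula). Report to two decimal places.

Σσ²ᵢ = 0.83² + 1.47² + 1.27² + 1.64² = 7.1523
Covariances σ_ij = r_ij · s_i · s_j:
  σ(I1,I2) = 0.52 × 0.83 × 1.47 = 0.6345
  σ(I1,I3) = 0.18 × 0.83 × 1.27 = 0.1897
  σ(I1,I4) = 0.52 × 0.83 × 1.64 = 0.7078
  σ(I2,I3) = 0.28 × 1.47 × 1.27 = 0.5227
  σ(I2,I4) = 0.50 × 1.47 × 1.64 = 1.2054
  σ(I3,I4) = 0.45 × 1.27 × 1.64 = 0.9373
σ²_T = Σσ²ᵢ + 2·Σσ_ij = 7.1523 + 2 × 4.1974 = 15.5471
α = (4/3)·(1 − 7.1523/15.5471) = 0.72

α = 0.72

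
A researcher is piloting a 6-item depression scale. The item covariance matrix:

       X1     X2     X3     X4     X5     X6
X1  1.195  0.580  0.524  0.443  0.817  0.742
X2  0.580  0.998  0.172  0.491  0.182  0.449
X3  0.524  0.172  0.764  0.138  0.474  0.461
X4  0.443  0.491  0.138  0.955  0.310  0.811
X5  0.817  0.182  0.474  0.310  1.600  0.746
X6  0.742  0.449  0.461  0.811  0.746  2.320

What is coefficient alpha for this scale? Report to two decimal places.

ΣVar(i) = 1.195 + 0.998 + 0.764 + 0.955 + 1.600 + 2.320 = 7.832
Σ_{i<j} σ_ij = 7.340
total variance = 7.832 + 2 × 7.340 = 22.512
α = (k/(k−1))·(1 − ΣVar(i)/total variance) = (6/5)·(1 − 7.832/22.512) = 0.78

coefficient alpha = 0.78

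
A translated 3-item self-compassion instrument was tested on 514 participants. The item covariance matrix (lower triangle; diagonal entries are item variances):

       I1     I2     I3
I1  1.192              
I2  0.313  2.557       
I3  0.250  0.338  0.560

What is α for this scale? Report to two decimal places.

α = 0.44

Σσ²ᵢ = 1.192 + 2.557 + 0.560 = 4.309
Sum of the distinct covariances = 0.901
Var(T) = 4.309 + 2 × 0.901 = 6.111
α = (k/(k−1))·(1 − Σσ²ᵢ/Var(T)) = (3/2)·(1 − 4.309/6.111) = 0.44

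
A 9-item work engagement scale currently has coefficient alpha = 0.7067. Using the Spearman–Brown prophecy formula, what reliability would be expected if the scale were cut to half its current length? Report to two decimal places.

Length factor m = 1/2
α' = m·α / (1 − (1−m)·α)
   = 1/2 × 0.7067 / (1 − (1 − 1/2) × 0.7067)
   = 0.3533 / 0.6466 = 0.55

predicted reliability = 0.55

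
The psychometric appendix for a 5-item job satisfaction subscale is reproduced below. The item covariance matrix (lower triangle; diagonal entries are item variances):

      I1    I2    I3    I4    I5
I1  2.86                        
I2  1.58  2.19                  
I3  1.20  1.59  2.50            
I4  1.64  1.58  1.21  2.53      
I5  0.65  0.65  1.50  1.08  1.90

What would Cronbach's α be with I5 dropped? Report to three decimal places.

Cronbach's α = 0.848

Remaining items: I1, I2, I3, I4 (k = 4).
ΣVar(i) = 2.86 + 2.19 + 2.50 + 2.53 = 10.08
σ²_total = 10.08 + 2 × 8.80 = 27.68
α (item deleted) = (4/3)·(1 − 10.08/27.68) = 0.848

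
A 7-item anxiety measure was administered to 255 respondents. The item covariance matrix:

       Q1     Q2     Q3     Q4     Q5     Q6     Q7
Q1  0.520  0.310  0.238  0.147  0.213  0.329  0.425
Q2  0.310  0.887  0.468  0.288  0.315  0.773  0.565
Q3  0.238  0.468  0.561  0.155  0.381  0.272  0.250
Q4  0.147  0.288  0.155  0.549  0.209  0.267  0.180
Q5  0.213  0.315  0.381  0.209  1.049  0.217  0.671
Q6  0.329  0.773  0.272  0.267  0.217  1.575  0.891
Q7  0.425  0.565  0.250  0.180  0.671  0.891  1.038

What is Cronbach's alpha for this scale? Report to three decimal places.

Σσ²ᵢ = 0.520 + 0.887 + 0.561 + 0.549 + 1.049 + 1.575 + 1.038 = 6.179
Σ_{i<j} σ_ij = 7.564
Var(T) = 6.179 + 2 × 7.564 = 21.307
α = (k/(k−1))·(1 − Σσ²ᵢ/Var(T)) = (7/6)·(1 − 6.179/21.307) = 0.828

Cronbach's alpha = 0.828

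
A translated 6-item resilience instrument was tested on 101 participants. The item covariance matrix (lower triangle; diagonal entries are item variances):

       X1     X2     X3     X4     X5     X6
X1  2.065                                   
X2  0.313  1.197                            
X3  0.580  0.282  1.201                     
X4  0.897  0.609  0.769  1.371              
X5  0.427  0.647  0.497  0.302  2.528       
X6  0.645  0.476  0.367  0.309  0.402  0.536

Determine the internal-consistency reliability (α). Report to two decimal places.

Σσ²ᵢ = 2.065 + 1.197 + 1.201 + 1.371 + 2.528 + 0.536 = 8.898
Sum of off-diagonal covariances = 7.522
σ²_total = 8.898 + 2 × 7.522 = 23.942
α = (k/(k−1))·(1 − Σσ²ᵢ/σ²_total) = (6/5)·(1 − 8.898/23.942) = 0.75

α = 0.75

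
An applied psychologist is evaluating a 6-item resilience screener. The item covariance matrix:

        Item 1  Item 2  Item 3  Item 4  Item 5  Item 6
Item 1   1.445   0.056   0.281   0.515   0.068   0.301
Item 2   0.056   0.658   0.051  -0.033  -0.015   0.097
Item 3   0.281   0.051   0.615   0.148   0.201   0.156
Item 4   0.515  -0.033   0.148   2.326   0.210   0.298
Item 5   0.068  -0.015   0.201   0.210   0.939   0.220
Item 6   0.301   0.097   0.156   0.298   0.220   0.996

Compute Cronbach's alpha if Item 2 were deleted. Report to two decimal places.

α = 0.54

Remaining items: Item 1, Item 3, Item 4, Item 5, Item 6 (k = 5).
Σσᵢ² = 1.445 + 0.615 + 2.326 + 0.939 + 0.996 = 6.321
total variance = 6.321 + 2 × 2.398 = 11.117
α (item deleted) = (5/4)·(1 − 6.321/11.117) = 0.54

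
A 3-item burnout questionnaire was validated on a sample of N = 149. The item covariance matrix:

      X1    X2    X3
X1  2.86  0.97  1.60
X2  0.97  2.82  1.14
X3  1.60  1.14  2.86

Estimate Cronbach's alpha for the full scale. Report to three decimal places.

Cronbach's alpha = 0.697

Σσᵢ² = 2.86 + 2.82 + 2.86 = 8.54
Σ_{i<j} σ_ij = 3.71
σ²_total = 8.54 + 2 × 3.71 = 15.96
α = (k/(k−1))·(1 − Σσᵢ²/σ²_total) = (3/2)·(1 − 8.54/15.96) = 0.697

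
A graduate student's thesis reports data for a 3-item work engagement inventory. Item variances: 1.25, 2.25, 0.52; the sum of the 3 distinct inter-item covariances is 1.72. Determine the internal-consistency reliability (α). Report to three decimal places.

α = 0.692

sum of item variances = 1.25 + 2.25 + 0.52 = 4.02
Sum of distinct covariances = 1.72
σ²_T = sum of item variances + 2·Σcov = 4.02 + 2 × 1.72 = 7.46
α = (3/2)·(1 − 4.02/7.46) = 0.692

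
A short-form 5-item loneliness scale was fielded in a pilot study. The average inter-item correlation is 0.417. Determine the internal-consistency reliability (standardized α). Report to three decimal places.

standardized α = 0.781

Standardized α = k·r̄ / (1 + (k−1)·r̄) = 5 × 0.417 / (1 + 4 × 0.417)
  = 2.0850 / 2.6680 = 0.781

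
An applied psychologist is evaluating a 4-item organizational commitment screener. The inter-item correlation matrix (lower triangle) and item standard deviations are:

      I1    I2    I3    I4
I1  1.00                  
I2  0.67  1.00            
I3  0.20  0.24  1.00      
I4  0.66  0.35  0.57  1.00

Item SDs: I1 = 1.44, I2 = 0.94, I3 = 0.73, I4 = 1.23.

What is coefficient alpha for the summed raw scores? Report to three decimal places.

coefficient alpha = 0.765

Σσ²ᵢ = 1.44² + 0.94² + 0.73² + 1.23² = 5.0030
Covariances σ_ij = r_ij · s_i · s_j:
  σ(I1,I2) = 0.67 × 1.44 × 0.94 = 0.9069
  σ(I1,I3) = 0.20 × 1.44 × 0.73 = 0.2102
  σ(I1,I4) = 0.66 × 1.44 × 1.23 = 1.1690
  σ(I2,I3) = 0.24 × 0.94 × 0.73 = 0.1647
  σ(I2,I4) = 0.35 × 0.94 × 1.23 = 0.4047
  σ(I3,I4) = 0.57 × 0.73 × 1.23 = 0.5118
σ²_T = Σσ²ᵢ + 2·Σσ_ij = 5.0030 + 2 × 3.3673 = 11.7376
α = (4/3)·(1 − 5.0030/11.7376) = 0.765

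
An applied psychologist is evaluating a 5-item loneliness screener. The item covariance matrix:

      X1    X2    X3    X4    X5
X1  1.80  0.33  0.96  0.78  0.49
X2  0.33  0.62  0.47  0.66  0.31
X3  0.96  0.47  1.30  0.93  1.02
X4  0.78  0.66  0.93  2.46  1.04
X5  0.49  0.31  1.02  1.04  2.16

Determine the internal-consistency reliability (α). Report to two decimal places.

α = 0.78

Σσ²ᵢ = 1.80 + 0.62 + 1.30 + 2.46 + 2.16 = 8.34
Σ_{i<j} σ_ij = 6.99
Var(T) = 8.34 + 2 × 6.99 = 22.32
α = (k/(k−1))·(1 − Σσ²ᵢ/Var(T)) = (5/4)·(1 − 8.34/22.32) = 0.78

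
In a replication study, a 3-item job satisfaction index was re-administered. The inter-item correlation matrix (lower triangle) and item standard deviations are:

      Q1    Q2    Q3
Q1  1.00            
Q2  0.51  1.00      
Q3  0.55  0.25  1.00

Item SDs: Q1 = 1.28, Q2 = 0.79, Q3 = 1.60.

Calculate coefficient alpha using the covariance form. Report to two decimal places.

Σσ²ᵢ = 1.28² + 0.79² + 1.60² = 4.8225
Covariances σ_ij = r_ij · s_i · s_j:
  σ(Q1,Q2) = 0.51 × 1.28 × 0.79 = 0.5157
  σ(Q1,Q3) = 0.55 × 1.28 × 1.60 = 1.1264
  σ(Q2,Q3) = 0.25 × 0.79 × 1.60 = 0.3160
σ²_T = Σσ²ᵢ + 2·Σσ_ij = 4.8225 + 2 × 1.9581 = 8.7387
α = (3/2)·(1 − 4.8225/8.7387) = 0.67

α = 0.67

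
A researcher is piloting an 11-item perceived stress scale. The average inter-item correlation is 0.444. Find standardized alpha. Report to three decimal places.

α = 0.898

Standardized α = k·r̄ / (1 + (k−1)·r̄) = 11 × 0.444 / (1 + 10 × 0.444)
  = 4.8840 / 5.4400 = 0.898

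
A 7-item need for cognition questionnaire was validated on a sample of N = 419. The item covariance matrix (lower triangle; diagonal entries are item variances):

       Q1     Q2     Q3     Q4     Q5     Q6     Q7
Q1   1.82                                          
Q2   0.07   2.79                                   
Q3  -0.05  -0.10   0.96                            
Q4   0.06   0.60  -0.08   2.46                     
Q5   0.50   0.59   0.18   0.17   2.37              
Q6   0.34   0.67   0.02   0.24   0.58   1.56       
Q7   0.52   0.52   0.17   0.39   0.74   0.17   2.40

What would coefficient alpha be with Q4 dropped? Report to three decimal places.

α = 0.543

Remaining items: Q1, Q2, Q3, Q5, Q6, Q7 (k = 6).
Σσᵢ² = 1.82 + 2.79 + 0.96 + 2.37 + 1.56 + 2.40 = 11.90
Var(T) = 11.90 + 2 × 4.92 = 21.74
α (item deleted) = (6/5)·(1 − 11.90/21.74) = 0.543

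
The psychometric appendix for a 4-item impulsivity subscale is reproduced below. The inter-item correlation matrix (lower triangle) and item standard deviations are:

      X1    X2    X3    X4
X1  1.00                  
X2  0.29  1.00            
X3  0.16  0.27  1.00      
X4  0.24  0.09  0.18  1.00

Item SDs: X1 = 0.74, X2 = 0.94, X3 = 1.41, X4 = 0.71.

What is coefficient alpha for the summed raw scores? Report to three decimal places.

Σσ²ᵢ = 0.74² + 0.94² + 1.41² + 0.71² = 3.9234
Covariances σ_ij = r_ij · s_i · s_j:
  σ(X1,X2) = 0.29 × 0.74 × 0.94 = 0.2017
  σ(X1,X3) = 0.16 × 0.74 × 1.41 = 0.1669
  σ(X1,X4) = 0.24 × 0.74 × 0.71 = 0.1261
  σ(X2,X3) = 0.27 × 0.94 × 1.41 = 0.3579
  σ(X2,X4) = 0.09 × 0.94 × 0.71 = 0.0601
  σ(X3,X4) = 0.18 × 1.41 × 0.71 = 0.1802
σ²_T = Σσ²ᵢ + 2·Σσ_ij = 3.9234 + 2 × 1.0929 = 6.1092
α = (4/3)·(1 − 3.9234/6.1092) = 0.477

coefficient alpha = 0.477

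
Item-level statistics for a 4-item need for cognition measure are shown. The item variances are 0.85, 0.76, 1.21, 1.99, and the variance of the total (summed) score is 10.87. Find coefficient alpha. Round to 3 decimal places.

coefficient alpha = 0.743

sum of item variances = 0.85 + 0.76 + 1.21 + 1.99 = 4.81
α = (k/(k−1))·(1 − sum of item variances/σ²_T) = (4/3)·(1 − 4.81/10.87) = 0.743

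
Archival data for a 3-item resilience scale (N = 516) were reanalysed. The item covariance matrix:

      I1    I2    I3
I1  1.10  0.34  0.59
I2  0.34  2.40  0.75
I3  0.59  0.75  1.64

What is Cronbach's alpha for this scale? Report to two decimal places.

ΣVar(i) = 1.10 + 2.40 + 1.64 = 5.14
Sum of off-diagonal covariances = 1.68
σ²_total = 5.14 + 2 × 1.68 = 8.50
α = (k/(k−1))·(1 − ΣVar(i)/σ²_total) = (3/2)·(1 − 5.14/8.50) = 0.59

Cronbach's alpha = 0.59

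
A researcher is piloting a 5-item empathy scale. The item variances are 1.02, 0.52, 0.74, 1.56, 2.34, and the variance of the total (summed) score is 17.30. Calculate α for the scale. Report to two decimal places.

α = 0.80

sum of item variances = 1.02 + 0.52 + 0.74 + 1.56 + 2.34 = 6.18
α = (k/(k−1))·(1 − sum of item variances/Var(T)) = (5/4)·(1 − 6.18/17.30) = 0.80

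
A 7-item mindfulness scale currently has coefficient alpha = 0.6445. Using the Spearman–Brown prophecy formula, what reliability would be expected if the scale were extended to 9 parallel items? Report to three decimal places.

predicted reliability = 0.700

Length factor m = 9/7 = 1.2857
α' = m·α / (1 + (m−1)·α)
   = 9/7 × 0.6445 / (1 + (9/7 − 1) × 0.6445)
   = 0.8286 / 1.1841 = 0.700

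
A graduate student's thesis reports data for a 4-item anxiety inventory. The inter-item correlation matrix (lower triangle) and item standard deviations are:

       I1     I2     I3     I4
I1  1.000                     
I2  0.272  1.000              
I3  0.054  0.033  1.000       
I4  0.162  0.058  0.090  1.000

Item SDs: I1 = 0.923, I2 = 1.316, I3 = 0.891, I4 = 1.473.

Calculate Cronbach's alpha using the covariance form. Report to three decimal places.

Cronbach's alpha = 0.317

Σσ²ᵢ = 0.923² + 1.316² + 0.891² + 1.473² = 5.5474
Covariances σ_ij = r_ij · s_i · s_j:
  σ(I1,I2) = 0.272 × 0.923 × 1.316 = 0.3304
  σ(I1,I3) = 0.054 × 0.923 × 0.891 = 0.0444
  σ(I1,I4) = 0.162 × 0.923 × 1.473 = 0.2203
  σ(I2,I3) = 0.033 × 1.316 × 0.891 = 0.0387
  σ(I2,I4) = 0.058 × 1.316 × 1.473 = 0.1124
  σ(I3,I4) = 0.090 × 0.891 × 1.473 = 0.1181
σ²_T = Σσ²ᵢ + 2·Σσ_ij = 5.5474 + 2 × 0.8643 = 7.2760
α = (4/3)·(1 − 5.5474/7.2760) = 0.317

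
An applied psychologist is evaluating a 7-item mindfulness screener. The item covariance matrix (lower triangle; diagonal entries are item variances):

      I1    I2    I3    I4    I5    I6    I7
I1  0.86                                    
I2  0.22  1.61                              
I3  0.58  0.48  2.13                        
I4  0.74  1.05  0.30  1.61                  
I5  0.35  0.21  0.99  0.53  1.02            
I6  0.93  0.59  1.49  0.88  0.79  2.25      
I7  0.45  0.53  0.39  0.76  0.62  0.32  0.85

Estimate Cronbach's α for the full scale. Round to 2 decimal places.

α = 0.84

Σσ²ᵢ = 0.86 + 1.61 + 2.13 + 1.61 + 1.02 + 2.25 + 0.85 = 10.33
Σ_{i<j} σ_ij = 13.20
σ²_total = 10.33 + 2 × 13.20 = 36.73
α = (k/(k−1))·(1 − Σσ²ᵢ/σ²_total) = (7/6)·(1 − 10.33/36.73) = 0.84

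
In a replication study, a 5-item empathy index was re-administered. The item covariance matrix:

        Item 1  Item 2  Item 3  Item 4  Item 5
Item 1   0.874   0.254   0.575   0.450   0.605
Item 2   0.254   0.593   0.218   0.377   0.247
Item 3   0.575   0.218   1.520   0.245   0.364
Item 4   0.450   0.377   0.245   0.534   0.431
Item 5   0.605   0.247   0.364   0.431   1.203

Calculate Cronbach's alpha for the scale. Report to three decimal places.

Cronbach's alpha = 0.768

Σσ²ᵢ = 0.874 + 0.593 + 1.520 + 0.534 + 1.203 = 4.724
Sum of the distinct covariances = 3.766
σ²_T = 4.724 + 2 × 3.766 = 12.256
α = (k/(k−1))·(1 − Σσ²ᵢ/σ²_T) = (5/4)·(1 − 4.724/12.256) = 0.768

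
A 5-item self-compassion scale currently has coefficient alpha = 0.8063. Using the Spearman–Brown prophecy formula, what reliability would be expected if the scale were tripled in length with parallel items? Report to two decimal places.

Length factor m = 3
α' = m·α / (1 + (m−1)·α)
   = 3 × 0.8063 / (1 + (3 − 1) × 0.8063)
   = 2.4189 / 2.6126 = 0.93

predicted reliability = 0.93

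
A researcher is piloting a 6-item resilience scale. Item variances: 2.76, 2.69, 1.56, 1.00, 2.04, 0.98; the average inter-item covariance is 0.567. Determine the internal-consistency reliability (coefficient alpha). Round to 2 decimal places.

ΣVar(i) = 2.76 + 2.69 + 1.56 + 1.00 + 2.04 + 0.98 = 11.03
Sum of the 15 distinct covariances = 15 × 0.567 = 8.505
σ²_total = ΣVar(i) + 2·Σcov = 11.03 + 2 × 8.505 = 28.040
α = (6/5)·(1 − 11.03/28.040) = 0.73

coefficient alpha = 0.73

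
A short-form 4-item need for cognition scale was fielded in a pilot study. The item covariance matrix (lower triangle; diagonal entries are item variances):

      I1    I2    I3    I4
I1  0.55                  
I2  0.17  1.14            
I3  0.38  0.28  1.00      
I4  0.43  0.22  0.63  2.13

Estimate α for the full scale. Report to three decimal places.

α = 0.622

Σσ²ᵢ = 0.55 + 1.14 + 1.00 + 2.13 = 4.82
Sum of off-diagonal covariances = 2.11
σ²_total = 4.82 + 2 × 2.11 = 9.04
α = (k/(k−1))·(1 − Σσ²ᵢ/σ²_total) = (4/3)·(1 − 4.82/9.04) = 0.622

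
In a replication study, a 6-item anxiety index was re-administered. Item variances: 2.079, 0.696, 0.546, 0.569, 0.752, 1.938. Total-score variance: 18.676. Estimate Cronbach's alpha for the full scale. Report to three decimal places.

Σσ²ᵢ = 2.079 + 0.696 + 0.546 + 0.569 + 0.752 + 1.938 = 6.580
α = (k/(k−1))·(1 − Σσ²ᵢ/σ²_T) = (6/5)·(1 − 6.580/18.676) = 0.777

α = 0.777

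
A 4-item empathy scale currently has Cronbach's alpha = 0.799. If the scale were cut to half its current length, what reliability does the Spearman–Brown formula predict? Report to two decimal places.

Length factor m = 1/2
α' = m·α / (1 − (1−m)·α)
   = 1/2 × 0.799 / (1 − (1 − 1/2) × 0.799)
   = 0.3995 / 0.6005 = 0.67

predicted reliability = 0.67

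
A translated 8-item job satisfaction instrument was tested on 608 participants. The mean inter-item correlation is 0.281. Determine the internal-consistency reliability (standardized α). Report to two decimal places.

Standardized α = k·r̄ / (1 + (k−1)·r̄) = 8 × 0.281 / (1 + 7 × 0.281)
  = 2.2480 / 2.9670 = 0.76

standardized α = 0.76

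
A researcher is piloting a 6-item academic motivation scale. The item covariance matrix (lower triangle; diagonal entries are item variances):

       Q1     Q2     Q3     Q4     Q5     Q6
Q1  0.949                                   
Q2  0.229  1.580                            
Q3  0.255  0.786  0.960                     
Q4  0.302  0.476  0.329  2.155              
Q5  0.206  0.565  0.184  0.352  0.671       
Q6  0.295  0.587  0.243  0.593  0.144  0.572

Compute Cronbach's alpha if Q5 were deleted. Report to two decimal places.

Remaining items: Q1, Q2, Q3, Q4, Q6 (k = 5).
ΣVar(i) = 0.949 + 1.580 + 0.960 + 2.155 + 0.572 = 6.216
Var(T) = 6.216 + 2 × 4.095 = 14.406
α (item deleted) = (5/4)·(1 − 6.216/14.406) = 0.71

α = 0.71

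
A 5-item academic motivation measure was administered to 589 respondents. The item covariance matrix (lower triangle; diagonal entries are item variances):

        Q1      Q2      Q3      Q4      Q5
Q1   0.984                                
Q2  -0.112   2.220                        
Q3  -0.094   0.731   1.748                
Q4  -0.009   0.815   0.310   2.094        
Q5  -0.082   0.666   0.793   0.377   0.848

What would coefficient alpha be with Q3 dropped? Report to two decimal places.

Remaining items: Q1, Q2, Q4, Q5 (k = 4).
sum of item variances = 0.984 + 2.220 + 2.094 + 0.848 = 6.146
σ²_T = 6.146 + 2 × 1.655 = 9.456
α (item deleted) = (4/3)·(1 − 6.146/9.456) = 0.47

α = 0.47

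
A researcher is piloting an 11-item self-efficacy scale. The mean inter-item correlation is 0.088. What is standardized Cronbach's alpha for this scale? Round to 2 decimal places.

α = 0.51

Standardized α = k·r̄ / (1 + (k−1)·r̄) = 11 × 0.088 / (1 + 10 × 0.088)
  = 0.9680 / 1.8800 = 0.51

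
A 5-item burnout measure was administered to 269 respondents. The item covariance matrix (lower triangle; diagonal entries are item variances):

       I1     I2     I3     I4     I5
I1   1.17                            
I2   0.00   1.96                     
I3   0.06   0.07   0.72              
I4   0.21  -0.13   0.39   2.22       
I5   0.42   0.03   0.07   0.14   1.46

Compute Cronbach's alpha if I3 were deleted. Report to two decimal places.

Cronbach's alpha = 0.22

Remaining items: I1, I2, I4, I5 (k = 4).
ΣVar(i) = 1.17 + 1.96 + 2.22 + 1.46 = 6.81
total variance = 6.81 + 2 × 0.67 = 8.15
α (item deleted) = (4/3)·(1 − 6.81/8.15) = 0.22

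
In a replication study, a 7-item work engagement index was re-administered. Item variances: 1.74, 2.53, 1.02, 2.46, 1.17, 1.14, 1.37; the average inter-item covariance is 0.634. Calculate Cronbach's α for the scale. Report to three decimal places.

α = 0.816

Σσᵢ² = 1.74 + 2.53 + 1.02 + 2.46 + 1.17 + 1.14 + 1.37 = 11.43
Sum of the 21 distinct covariances = 21 × 0.634 = 13.314
σ²_total = Σσᵢ² + 2·Σcov = 11.43 + 2 × 13.314 = 38.058
α = (7/6)·(1 − 11.43/38.058) = 0.816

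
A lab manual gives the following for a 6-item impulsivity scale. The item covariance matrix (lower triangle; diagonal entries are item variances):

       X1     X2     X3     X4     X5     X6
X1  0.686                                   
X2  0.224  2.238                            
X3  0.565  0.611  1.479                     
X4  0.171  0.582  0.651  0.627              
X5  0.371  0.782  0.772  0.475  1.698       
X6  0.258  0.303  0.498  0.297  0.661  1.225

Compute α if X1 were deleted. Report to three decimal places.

α = 0.760

Remaining items: X2, X3, X4, X5, X6 (k = 5).
sum of item variances = 2.238 + 1.479 + 0.627 + 1.698 + 1.225 = 7.267
σ²_total = 7.267 + 2 × 5.632 = 18.531
α (item deleted) = (5/4)·(1 − 7.267/18.531) = 0.760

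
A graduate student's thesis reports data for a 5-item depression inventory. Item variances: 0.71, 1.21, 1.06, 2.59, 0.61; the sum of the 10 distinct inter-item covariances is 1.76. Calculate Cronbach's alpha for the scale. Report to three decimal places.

Σσ²ᵢ = 0.71 + 1.21 + 1.06 + 2.59 + 0.61 = 6.18
Sum of distinct covariances = 1.76
σ²_T = Σσ²ᵢ + 2·Σcov = 6.18 + 2 × 1.76 = 9.70
α = (5/4)·(1 − 6.18/9.70) = 0.454

α = 0.454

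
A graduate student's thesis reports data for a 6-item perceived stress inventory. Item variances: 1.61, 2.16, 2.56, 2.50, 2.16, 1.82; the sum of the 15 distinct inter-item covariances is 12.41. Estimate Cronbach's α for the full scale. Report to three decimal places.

Σσᵢ² = 1.61 + 2.16 + 2.56 + 2.50 + 2.16 + 1.82 = 12.81
Sum of distinct covariances = 12.41
Var(T) = Σσᵢ² + 2·Σcov = 12.81 + 2 × 12.41 = 37.63
α = (6/5)·(1 − 12.81/37.63) = 0.791

Cronbach's α = 0.791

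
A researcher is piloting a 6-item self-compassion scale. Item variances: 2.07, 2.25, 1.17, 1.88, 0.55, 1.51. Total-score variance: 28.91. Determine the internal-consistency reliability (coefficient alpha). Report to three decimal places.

ΣVar(i) = 2.07 + 2.25 + 1.17 + 1.88 + 0.55 + 1.51 = 9.43
α = (k/(k−1))·(1 − ΣVar(i)/σ²_T) = (6/5)·(1 − 9.43/28.91) = 0.809

α = 0.809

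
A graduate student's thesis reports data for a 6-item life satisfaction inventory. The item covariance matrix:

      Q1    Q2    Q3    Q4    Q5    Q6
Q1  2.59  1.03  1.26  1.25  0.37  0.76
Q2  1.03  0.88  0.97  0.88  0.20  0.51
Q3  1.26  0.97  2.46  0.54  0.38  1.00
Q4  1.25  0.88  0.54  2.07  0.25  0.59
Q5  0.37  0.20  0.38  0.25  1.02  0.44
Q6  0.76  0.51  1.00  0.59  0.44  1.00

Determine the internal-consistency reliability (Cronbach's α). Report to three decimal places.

α = 0.811

sum of item variances = 2.59 + 0.88 + 2.46 + 2.07 + 1.02 + 1.00 = 10.02
Sum of the distinct covariances = 10.43
total variance = 10.02 + 2 × 10.43 = 30.88
α = (k/(k−1))·(1 − sum of item variances/total variance) = (6/5)·(1 − 10.02/30.88) = 0.811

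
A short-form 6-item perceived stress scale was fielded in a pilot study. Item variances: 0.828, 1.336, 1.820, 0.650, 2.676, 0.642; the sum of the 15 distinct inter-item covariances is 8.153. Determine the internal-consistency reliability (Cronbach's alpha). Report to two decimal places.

α = 0.81

ΣVar(i) = 0.828 + 1.336 + 1.820 + 0.650 + 2.676 + 0.642 = 7.952
Sum of distinct covariances = 8.153
Var(T) = ΣVar(i) + 2·Σcov = 7.952 + 2 × 8.153 = 24.258
α = (6/5)·(1 − 7.952/24.258) = 0.81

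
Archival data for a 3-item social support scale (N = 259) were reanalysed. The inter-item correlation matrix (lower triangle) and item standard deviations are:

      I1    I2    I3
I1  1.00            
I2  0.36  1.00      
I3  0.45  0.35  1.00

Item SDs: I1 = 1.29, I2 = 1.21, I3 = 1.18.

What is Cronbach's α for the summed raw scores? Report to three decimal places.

Cronbach's α = 0.654

Σσ²ᵢ = 1.29² + 1.21² + 1.18² = 4.5206
Covariances σ_ij = r_ij · s_i · s_j:
  σ(I1,I2) = 0.36 × 1.29 × 1.21 = 0.5619
  σ(I1,I3) = 0.45 × 1.29 × 1.18 = 0.6850
  σ(I2,I3) = 0.35 × 1.21 × 1.18 = 0.4997
σ²_T = Σσ²ᵢ + 2·Σσ_ij = 4.5206 + 2 × 1.7466 = 8.0138
α = (3/2)·(1 − 4.5206/8.0138) = 0.654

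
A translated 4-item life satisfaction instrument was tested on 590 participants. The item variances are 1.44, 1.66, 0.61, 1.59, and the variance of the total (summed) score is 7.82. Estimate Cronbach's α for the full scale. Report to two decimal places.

Cronbach's α = 0.43

Σσᵢ² = 1.44 + 1.66 + 0.61 + 1.59 = 5.30
α = (k/(k−1))·(1 − Σσᵢ²/total variance) = (4/3)·(1 − 5.30/7.82) = 0.43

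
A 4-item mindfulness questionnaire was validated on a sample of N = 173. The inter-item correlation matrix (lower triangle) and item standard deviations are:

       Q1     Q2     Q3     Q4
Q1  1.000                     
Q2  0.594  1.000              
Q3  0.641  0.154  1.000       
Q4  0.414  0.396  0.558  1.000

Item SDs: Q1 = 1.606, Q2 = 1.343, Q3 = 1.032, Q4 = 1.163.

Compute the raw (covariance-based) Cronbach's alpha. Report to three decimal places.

α = 0.768

Σσ²ᵢ = 1.606² + 1.343² + 1.032² + 1.163² = 6.8005
Covariances σ_ij = r_ij · s_i · s_j:
  σ(Q1,Q2) = 0.594 × 1.606 × 1.343 = 1.2812
  σ(Q1,Q3) = 0.641 × 1.606 × 1.032 = 1.0624
  σ(Q1,Q4) = 0.414 × 1.606 × 1.163 = 0.7733
  σ(Q2,Q3) = 0.154 × 1.343 × 1.032 = 0.2134
  σ(Q2,Q4) = 0.396 × 1.343 × 1.163 = 0.6185
  σ(Q3,Q4) = 0.558 × 1.032 × 1.163 = 0.6697
σ²_T = Σσ²ᵢ + 2·Σσ_ij = 6.8005 + 2 × 4.6185 = 16.0375
α = (4/3)·(1 − 6.8005/16.0375) = 0.768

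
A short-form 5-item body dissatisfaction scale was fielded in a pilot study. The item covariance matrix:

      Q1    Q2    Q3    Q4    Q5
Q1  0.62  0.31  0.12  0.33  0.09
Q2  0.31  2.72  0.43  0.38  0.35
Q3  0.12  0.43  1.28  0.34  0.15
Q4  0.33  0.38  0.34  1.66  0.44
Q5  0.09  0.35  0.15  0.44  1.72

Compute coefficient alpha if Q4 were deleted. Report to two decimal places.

coefficient alpha = 0.42

Remaining items: Q1, Q2, Q3, Q5 (k = 4).
ΣVar(i) = 0.62 + 2.72 + 1.28 + 1.72 = 6.34
σ²_T = 6.34 + 2 × 1.45 = 9.24
α (item deleted) = (4/3)·(1 − 6.34/9.24) = 0.42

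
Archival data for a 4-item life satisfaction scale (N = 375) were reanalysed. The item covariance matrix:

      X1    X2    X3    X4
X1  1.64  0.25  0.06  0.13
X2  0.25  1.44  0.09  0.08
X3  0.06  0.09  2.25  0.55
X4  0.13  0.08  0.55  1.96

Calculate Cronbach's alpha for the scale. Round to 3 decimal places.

Σσ²ᵢ = 1.64 + 1.44 + 2.25 + 1.96 = 7.29
Sum of the distinct covariances = 1.16
total variance = 7.29 + 2 × 1.16 = 9.61
α = (k/(k−1))·(1 − Σσ²ᵢ/total variance) = (4/3)·(1 − 7.29/9.61) = 0.322

Cronbach's alpha = 0.322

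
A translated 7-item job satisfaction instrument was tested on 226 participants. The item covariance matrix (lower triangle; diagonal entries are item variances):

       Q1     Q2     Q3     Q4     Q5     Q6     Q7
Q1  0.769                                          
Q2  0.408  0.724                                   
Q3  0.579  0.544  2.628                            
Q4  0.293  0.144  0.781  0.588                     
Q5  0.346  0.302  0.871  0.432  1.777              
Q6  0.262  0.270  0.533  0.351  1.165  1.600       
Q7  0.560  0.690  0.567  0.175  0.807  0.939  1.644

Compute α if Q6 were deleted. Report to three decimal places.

Remaining items: Q1, Q2, Q3, Q4, Q5, Q7 (k = 6).
sum of item variances = 0.769 + 0.724 + 2.628 + 0.588 + 1.777 + 1.644 = 8.130
total variance = 8.130 + 2 × 7.499 = 23.128
α (item deleted) = (6/5)·(1 − 8.130/23.128) = 0.778

α = 0.778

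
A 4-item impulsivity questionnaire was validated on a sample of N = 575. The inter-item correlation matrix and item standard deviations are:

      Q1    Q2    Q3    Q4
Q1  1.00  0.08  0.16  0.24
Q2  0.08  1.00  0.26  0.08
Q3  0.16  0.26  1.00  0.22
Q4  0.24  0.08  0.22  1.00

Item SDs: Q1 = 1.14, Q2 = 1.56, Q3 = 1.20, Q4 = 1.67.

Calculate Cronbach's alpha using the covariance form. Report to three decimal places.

Σσ²ᵢ = 1.14² + 1.56² + 1.20² + 1.67² = 7.9621
Covariances σ_ij = r_ij · s_i · s_j:
  σ(Q1,Q2) = 0.08 × 1.14 × 1.56 = 0.1423
  σ(Q1,Q3) = 0.16 × 1.14 × 1.20 = 0.2189
  σ(Q1,Q4) = 0.24 × 1.14 × 1.67 = 0.4569
  σ(Q2,Q3) = 0.26 × 1.56 × 1.20 = 0.4867
  σ(Q2,Q4) = 0.08 × 1.56 × 1.67 = 0.2084
  σ(Q3,Q4) = 0.22 × 1.20 × 1.67 = 0.4409
σ²_T = Σσ²ᵢ + 2·Σσ_ij = 7.9621 + 2 × 1.9541 = 11.8703
α = (4/3)·(1 − 7.9621/11.8703) = 0.439

α = 0.439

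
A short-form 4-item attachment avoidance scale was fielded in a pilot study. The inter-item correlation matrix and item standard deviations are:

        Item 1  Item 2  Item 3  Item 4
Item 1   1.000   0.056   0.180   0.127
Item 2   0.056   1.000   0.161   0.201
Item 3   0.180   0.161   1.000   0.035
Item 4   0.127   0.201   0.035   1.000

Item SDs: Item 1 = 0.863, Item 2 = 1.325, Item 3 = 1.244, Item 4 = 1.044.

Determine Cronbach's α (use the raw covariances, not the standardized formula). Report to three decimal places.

Cronbach's α = 0.363

Σσ²ᵢ = 0.863² + 1.325² + 1.244² + 1.044² = 5.1379
Covariances σ_ij = r_ij · s_i · s_j:
  σ(Item 1,Item 2) = 0.056 × 0.863 × 1.325 = 0.0640
  σ(Item 1,Item 3) = 0.180 × 0.863 × 1.244 = 0.1932
  σ(Item 1,Item 4) = 0.127 × 0.863 × 1.044 = 0.1144
  σ(Item 2,Item 3) = 0.161 × 1.325 × 1.244 = 0.2654
  σ(Item 2,Item 4) = 0.201 × 1.325 × 1.044 = 0.2780
  σ(Item 3,Item 4) = 0.035 × 1.244 × 1.044 = 0.0455
σ²_T = Σσ²ᵢ + 2·Σσ_ij = 5.1379 + 2 × 0.9605 = 7.0589
α = (4/3)·(1 − 5.1379/7.0589) = 0.363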